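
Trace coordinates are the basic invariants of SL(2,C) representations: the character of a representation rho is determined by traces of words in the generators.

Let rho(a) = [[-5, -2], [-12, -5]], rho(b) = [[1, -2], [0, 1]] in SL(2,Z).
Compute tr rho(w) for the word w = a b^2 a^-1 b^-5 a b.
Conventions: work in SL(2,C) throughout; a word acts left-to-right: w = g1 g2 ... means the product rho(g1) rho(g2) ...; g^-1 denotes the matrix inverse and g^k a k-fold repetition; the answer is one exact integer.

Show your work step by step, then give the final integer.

80582

rho(a) = [[-5, -2], [-12, -5]]
... * rho(b) = [[1, -2], [0, 1]]  ->  [[-5, 8], [-12, 19]]
... * rho(b) = [[1, -2], [0, 1]]  ->  [[-5, 18], [-12, 43]]
... * rho(a^-1) = [[-5, 2], [12, -5]]  ->  [[241, -100], [576, -239]]
... * rho(b^-1) = [[1, 2], [0, 1]]  ->  [[241, 382], [576, 913]]
... * rho(b^-1) = [[1, 2], [0, 1]]  ->  [[241, 864], [576, 2065]]
... * rho(b^-1) = [[1, 2], [0, 1]]  ->  [[241, 1346], [576, 3217]]
... * rho(b^-1) = [[1, 2], [0, 1]]  ->  [[241, 1828], [576, 4369]]
... * rho(b^-1) = [[1, 2], [0, 1]]  ->  [[241, 2310], [576, 5521]]
... * rho(a) = [[-5, -2], [-12, -5]]  ->  [[-28925, -12032], [-69132, -28757]]
... * rho(b) = [[1, -2], [0, 1]]  ->  [[-28925, 45818], [-69132, 109507]]
tr = -28925 + 109507 = 80582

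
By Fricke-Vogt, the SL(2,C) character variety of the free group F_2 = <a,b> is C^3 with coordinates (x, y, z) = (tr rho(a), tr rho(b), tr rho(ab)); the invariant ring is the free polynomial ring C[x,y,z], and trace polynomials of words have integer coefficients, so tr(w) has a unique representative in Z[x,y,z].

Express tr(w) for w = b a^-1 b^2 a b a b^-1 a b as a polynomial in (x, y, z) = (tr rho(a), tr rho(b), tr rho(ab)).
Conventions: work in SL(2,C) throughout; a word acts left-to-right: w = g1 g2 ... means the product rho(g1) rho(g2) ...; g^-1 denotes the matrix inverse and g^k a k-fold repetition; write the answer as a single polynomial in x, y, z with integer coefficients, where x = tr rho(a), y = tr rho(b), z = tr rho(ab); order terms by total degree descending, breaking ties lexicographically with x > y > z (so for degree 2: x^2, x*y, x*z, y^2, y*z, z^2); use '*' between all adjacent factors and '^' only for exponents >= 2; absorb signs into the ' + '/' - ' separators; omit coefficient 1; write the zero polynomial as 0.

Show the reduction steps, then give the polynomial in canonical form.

next, tr(b a b a) = tr(a b)*tr(a b) - tr(1)  (split on a) = z^2 - 2
tr(b a b) = tr(b)*tr(a b) - tr(a)  (reduce the b square) = y*z - x
tr(a b a^2 b) = tr(a)*tr(b a b a) - tr(b a b)  (reduce the a square) = x*z^2 - y*z - x
tr(b a^2) = tr(a)*tr(b a) - tr(b)  (reduce the a square) = x*z - y
tr(a b a^2) = tr(a)*tr(b a^2) - tr(b a)  (reduce the a square) = x^2*z - x*y - z
next, tr(a b a^2 b^2) = tr(b)*tr(a b a^2 b) - tr(a b a^2)  (reduce the b square) = x*y*z^2 - x^2*z - y^2*z + z
next, tr(a b a^2 b^3) = tr(b)*tr(a b a^2 b^2) - tr(a b a^2 b)  (reduce the b square) = x*y^2*z^2 - x^2*y*z - y^3*z - x*z^2 + 2*y*z + x
next, tr(b^2 a b a^2 b^2) = tr(b)*tr(a b a^2 b^3) - tr(a b a^2 b^2)  (reduce the b square) = x*y^3*z^2 - x^2*y^2*z - y^4*z - 2*x*y*z^2 + x^2*z + 3*y^2*z + x*y - z
tr(a b a b a b) = tr(b a)*tr(b a b a) - tr(b^-1 a^-1)  (split on b) = z^3 - 3*z
tr(a b a b^2 a b) = tr(b)*tr(a b a b a b) - tr(a b a b a)  (reduce the b square) = y*z^3 - x*z^2 - 2*y*z + x
tr(b a b^2 a) = tr(b)*tr(a b a b) - tr(a b a)  (reduce the b square) = y*z^2 - x*z - y
tr(b a b^2) = tr(b)*tr(a b^2) - tr(a b)  (reduce the b square) = y^2*z - x*y - z
tr(a b a b^2 a) = tr(a)*tr(b a b^2 a) - tr(b a b^2)  (reduce the a square) = x*y*z^2 - x^2*z - y^2*z + z
next, tr(b^2 a b^2 a b a) = tr(b)*tr(a b a b^2 a b) - tr(a b a b^2 a)  (reduce the b square) = y^2*z^3 - 2*x*y*z^2 + x^2*z - y^2*z + x*y - z
and tr(b^2) = tr(b)*tr(b) - tr(1)  (reduce the b square) = y^2 - 2
tr(a b^2 a) = tr(a)*tr(b^2 a) - tr(b^2)  (reduce the a square) = x*y*z - x^2 - y^2 + 2
and tr(a b^2 a b^2) = tr(b)*tr(a b^2 a b) - tr(a b^2 a)  (reduce the b square) = y^2*z^2 - 2*x*y*z + x^2 - 2
tr(b^2 a b^2 a b) = tr(b)*tr(a b^2 a b^2) - tr(a b^2 a b)  (reduce the b square) = y^3*z^2 - 2*x*y^2*z + x^2*y - y*z^2 + x*z - y
tr(b^2 a b a^2 b^2 a) = tr(a)*tr(b^2 a b^2 a b a) - tr(b^2 a b^2 a b)  (reduce the a square) = x*y^2*z^3 - 2*x^2*y*z^2 - y^3*z^2 + x^3*z + x*y^2*z + y*z^2 - 2*x*z + y
and tr(a b^2 a^-1 b^2 a b a) = tr(b^2 a b a^2 b^2)*tr(a) - tr(b^2 a b a^2 b^2 a)  (eliminate a^-1) = x^2*y^3*z^2 - x^3*y^2*z - x*y^4*z - x*y^2*z^3 + y^3*z^2 + 2*x*y^2*z + x^2*y - y*z^2 + x*z - y
and tr(b^2 a b a b a b) = tr(b)*tr(b a b a b a b) - tr(b a b a b a)  (reduce the b square) = y^2*z^3 - x*y*z^2 - 2*y^2*z - z^3 + x*y + 3*z
next, tr(b^2 a b a b a b^2) = tr(b)*tr(b^2 a b a b a b) - tr(b^2 a b a b a)  (reduce the b square) = y^3*z^3 - x*y^2*z^2 - 2*y^3*z - 2*y*z^3 + x*y^2 + x*z^2 + 5*y*z - x
tr(a b a b a b a b) = tr(a b a b)*tr(a b a b) - tr(1)  (split on a) = z^4 - 4*z^2 + 2
next, tr(a b a b a b a) = tr(a)*tr(b a b a b a) - tr(b a b a b)  (reduce the a square) = x*z^3 - y*z^2 - 2*x*z + y
and tr(a b^2 a b a b a b) = tr(b)*tr(a b a b a b a b) - tr(a b a b a b a)  (reduce the b square) = y*z^4 - x*z^3 - 3*y*z^2 + 2*x*z + y
tr(a b a b a^2) = tr(a)*tr(b a b a^2) - tr(b a b a)  (reduce the a square) = x^2*z^2 - x*y*z - x^2 - z^2 + 2
tr(a b^2 a b a b a) = tr(b)*tr(a b a b a^2 b) - tr(a b a b a^2)  (reduce the b square) = x*y*z^3 - x^2*z^2 - y^2*z^2 - x*y*z + x^2 + y^2 + z^2 - 2
and tr(b^2 a b a b a b^2 a) = tr(b)*tr(a b^2 a b a b a b) - tr(a b^2 a b a b a)  (reduce the b square) = y^2*z^4 - 2*x*y*z^3 + x^2*z^2 - 2*y^2*z^2 + 3*x*y*z - x^2 - z^2 + 2
next, tr(a b^2 a^-1 b^2 a b a b) = tr(b^2 a b a b a b^2)*tr(a) - tr(b^2 a b a b a b^2 a)  (eliminate a^-1) = x*y^3*z^3 - x^2*y^2*z^2 - y^2*z^4 - 2*x*y^3*z + x^2*y^2 + 2*y^2*z^2 + 2*x*y*z + z^2 - 2
tr(b a^-1 b^2 a b a b^-1 a b) = tr(a b^2 a^-1 b^2 a b a)*tr(b) - tr(a b^2 a^-1 b^2 a b a b)  (eliminate b^-1) = x^2*y^4*z^2 - x^3*y^3*z - x*y^5*z - 2*x*y^3*z^3 + x^2*y^2*z^2 + y^4*z^2 + y^2*z^4 + 4*x*y^3*z - 3*y^2*z^2 - x*y*z - y^2 - z^2 + 2

x^2*y^4*z^2 - x^3*y^3*z - x*y^5*z - 2*x*y^3*z^3 + x^2*y^2*z^2 + y^4*z^2 + y^2*z^4 + 4*x*y^3*z - 3*y^2*z^2 - x*y*z - y^2 - z^2 + 2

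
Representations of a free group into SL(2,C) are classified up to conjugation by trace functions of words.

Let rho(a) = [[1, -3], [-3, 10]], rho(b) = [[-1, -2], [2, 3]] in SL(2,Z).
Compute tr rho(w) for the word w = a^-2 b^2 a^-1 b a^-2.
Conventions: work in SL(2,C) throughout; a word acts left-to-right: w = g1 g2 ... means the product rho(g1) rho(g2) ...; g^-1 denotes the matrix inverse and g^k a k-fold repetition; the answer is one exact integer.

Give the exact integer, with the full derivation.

rho(a^-1) = [[10, 3], [3, 1]]
... * rho(a^-1) = [[10, 3], [3, 1]]  ->  [[109, 33], [33, 10]]
... * rho(b) = [[-1, -2], [2, 3]]  ->  [[-43, -119], [-13, -36]]
... * rho(b) = [[-1, -2], [2, 3]]  ->  [[-195, -271], [-59, -82]]
... * rho(a^-1) = [[10, 3], [3, 1]]  ->  [[-2763, -856], [-836, -259]]
... * rho(b) = [[-1, -2], [2, 3]]  ->  [[1051, 2958], [318, 895]]
... * rho(a^-1) = [[10, 3], [3, 1]]  ->  [[19384, 6111], [5865, 1849]]
... * rho(a^-1) = [[10, 3], [3, 1]]  ->  [[212173, 64263], [64197, 19444]]
tr = 212173 + 19444 = 231617

231617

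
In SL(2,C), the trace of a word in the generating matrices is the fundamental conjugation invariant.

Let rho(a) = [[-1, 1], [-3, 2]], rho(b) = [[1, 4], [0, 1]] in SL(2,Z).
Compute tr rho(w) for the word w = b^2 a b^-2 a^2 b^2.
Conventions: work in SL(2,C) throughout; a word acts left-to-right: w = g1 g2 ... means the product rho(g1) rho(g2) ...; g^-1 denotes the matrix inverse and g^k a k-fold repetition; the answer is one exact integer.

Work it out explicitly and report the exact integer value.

-1154

rho(b) = [[1, 4], [0, 1]]
... * rho(b) = [[1, 4], [0, 1]]  ->  [[1, 8], [0, 1]]
... * rho(a) = [[-1, 1], [-3, 2]]  ->  [[-25, 17], [-3, 2]]
... * rho(b^-1) = [[1, -4], [0, 1]]  ->  [[-25, 117], [-3, 14]]
... * rho(b^-1) = [[1, -4], [0, 1]]  ->  [[-25, 217], [-3, 26]]
... * rho(a) = [[-1, 1], [-3, 2]]  ->  [[-626, 409], [-75, 49]]
... * rho(a) = [[-1, 1], [-3, 2]]  ->  [[-601, 192], [-72, 23]]
... * rho(b) = [[1, 4], [0, 1]]  ->  [[-601, -2212], [-72, -265]]
... * rho(b) = [[1, 4], [0, 1]]  ->  [[-601, -4616], [-72, -553]]
tr = -601 + -553 = -1154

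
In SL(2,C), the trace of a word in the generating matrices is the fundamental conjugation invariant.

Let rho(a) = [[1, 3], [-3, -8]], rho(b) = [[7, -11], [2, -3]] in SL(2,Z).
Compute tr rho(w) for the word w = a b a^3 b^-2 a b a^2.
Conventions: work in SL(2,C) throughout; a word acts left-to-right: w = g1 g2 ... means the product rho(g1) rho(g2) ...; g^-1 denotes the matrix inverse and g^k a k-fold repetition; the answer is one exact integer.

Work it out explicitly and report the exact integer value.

-4393497031

rho(a) = [[1, 3], [-3, -8]]
... * rho(b) = [[7, -11], [2, -3]]  ->  [[13, -20], [-37, 57]]
... * rho(a) = [[1, 3], [-3, -8]]  ->  [[73, 199], [-208, -567]]
... * rho(a) = [[1, 3], [-3, -8]]  ->  [[-524, -1373], [1493, 3912]]
... * rho(a) = [[1, 3], [-3, -8]]  ->  [[3595, 9412], [-10243, -26817]]
... * rho(b^-1) = [[-3, 11], [-2, 7]]  ->  [[-29609, 105429], [84363, -300392]]
... * rho(b^-1) = [[-3, 11], [-2, 7]]  ->  [[-122031, 412304], [347695, -1174751]]
... * rho(a) = [[1, 3], [-3, -8]]  ->  [[-1358943, -3664525], [3871948, 10441093]]
... * rho(b) = [[7, -11], [2, -3]]  ->  [[-16841651, 25941948], [47985822, -73914707]]
... * rho(a) = [[1, 3], [-3, -8]]  ->  [[-94667495, -258060537], [269729943, 735275122]]
... * rho(a) = [[1, 3], [-3, -8]]  ->  [[679514116, 1780481811], [-1936095423, -5073011147]]
tr = 679514116 + -5073011147 = -4393497031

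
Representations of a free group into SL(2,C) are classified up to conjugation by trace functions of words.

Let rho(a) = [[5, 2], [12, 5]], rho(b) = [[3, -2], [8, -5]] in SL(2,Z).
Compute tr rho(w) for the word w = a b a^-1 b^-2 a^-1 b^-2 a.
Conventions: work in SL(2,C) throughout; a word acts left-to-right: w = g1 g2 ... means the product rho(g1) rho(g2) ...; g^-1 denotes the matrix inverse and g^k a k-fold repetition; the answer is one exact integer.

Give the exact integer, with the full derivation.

rho(a) = [[5, 2], [12, 5]]
... * rho(b) = [[3, -2], [8, -5]]  ->  [[31, -20], [76, -49]]
... * rho(a^-1) = [[5, -2], [-12, 5]]  ->  [[395, -162], [968, -397]]
... * rho(b^-1) = [[-5, 2], [-8, 3]]  ->  [[-679, 304], [-1664, 745]]
... * rho(b^-1) = [[-5, 2], [-8, 3]]  ->  [[963, -446], [2360, -1093]]
... * rho(a^-1) = [[5, -2], [-12, 5]]  ->  [[10167, -4156], [24916, -10185]]
... * rho(b^-1) = [[-5, 2], [-8, 3]]  ->  [[-17587, 7866], [-43100, 19277]]
... * rho(b^-1) = [[-5, 2], [-8, 3]]  ->  [[25007, -11576], [61284, -28369]]
... * rho(a) = [[5, 2], [12, 5]]  ->  [[-13877, -7866], [-34008, -19277]]
tr = -13877 + -19277 = -33154

-33154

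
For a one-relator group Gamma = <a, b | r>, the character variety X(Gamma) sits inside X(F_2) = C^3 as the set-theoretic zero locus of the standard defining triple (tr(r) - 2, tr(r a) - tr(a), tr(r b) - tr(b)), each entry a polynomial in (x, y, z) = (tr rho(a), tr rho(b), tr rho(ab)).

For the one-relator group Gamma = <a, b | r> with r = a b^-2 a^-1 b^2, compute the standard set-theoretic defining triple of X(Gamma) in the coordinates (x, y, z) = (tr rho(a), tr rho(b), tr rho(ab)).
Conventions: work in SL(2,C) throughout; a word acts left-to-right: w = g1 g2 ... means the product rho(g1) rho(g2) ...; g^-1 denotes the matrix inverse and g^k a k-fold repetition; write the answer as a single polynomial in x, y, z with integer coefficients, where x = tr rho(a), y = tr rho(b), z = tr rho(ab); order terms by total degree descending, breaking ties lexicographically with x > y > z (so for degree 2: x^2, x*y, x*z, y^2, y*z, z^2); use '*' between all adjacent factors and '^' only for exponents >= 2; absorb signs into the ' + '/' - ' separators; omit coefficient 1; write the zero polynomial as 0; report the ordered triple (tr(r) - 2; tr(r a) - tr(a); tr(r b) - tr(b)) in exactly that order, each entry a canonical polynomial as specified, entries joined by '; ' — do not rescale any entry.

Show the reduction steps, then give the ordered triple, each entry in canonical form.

tr(b^2 a) = tr(b) * tr(a b) - tr(a)  (reduce the b square) = y*z - x
tr(b^2) = tr(b) * tr(b) - tr(1)  (reduce the b square) = y^2 - 2
next, tr(a b^2 a) = tr(a) * tr(b^2 a) - tr(b^2)  (reduce the a square) = x*y*z - x^2 - y^2 + 2
next, tr(a b a b) = tr(a b) * tr(a b) - tr(1)  (split on a) = z^2 - 2
tr(a b a) = tr(a) * tr(b a) - tr(b)  (reduce the a square) = x*z - y
tr(a b^2 a b) = tr(b) * tr(a b a b) - tr(a b a)  (reduce the b square) = y*z^2 - x*z - y
and tr(b^2 a b^-1 a) = tr(a b^2 a) * tr(b) - tr(a b^2 a b)  (eliminate b^-1) = x*y^2*z - x^2*y - y^3 - y*z^2 + x*z + 3*y
next, tr(b^-1 a^-1 b^2 a) = tr(b^2 a b^-1) * tr(a) - tr(b^2 a b^-1 a)  (eliminate a^-1) = -x*y^2*z + x^2*y + y^3 + y*z^2 - 3*y
and tr(a b^-2 a^-1 b^2) = tr(b^-1 a^-1 b^2 a) * tr(b) - tr(b^-1 a^-1 b^2 a b)  (eliminate b^-1) = -x*y^3*z + x^2*y^2 + y^4 + y^2*z^2 - 4*y^2 + 2
and tr(a b^2 a^2) = tr(a) * tr(a b^2 a) - tr(a b^2)   [square of a] = x^2*y*z - x^3 - x*y^2 - y*z + 3*x
tr(a^2 b a b) = tr(a) * tr(b a b a) - tr(b a b)   [square of a] = x*z^2 - y*z - x
next, tr(a^2 b a) = tr(a) * tr(a b a) - tr(a b)   [square of a] = x^2*z - x*y - z
and tr(a b^2 a^2 b) = tr(b) * tr(a^2 b a b) - tr(a^2 b a)   [square of b] = x*y*z^2 - x^2*z - y^2*z + z
tr(b^2 a^2 b^-1 a) = tr(a b^2 a^2) * tr(b) - tr(a b^2 a^2 b)   [inverse elimination on b] = x^2*y^2*z - x^3*y - x*y^3 - x*y*z^2 + x^2*z + 3*x*y - z
and tr(b^-1 a^-1 b^2 a^2) = tr(b^2 a^2 b^-1) * tr(a) - tr(b^2 a^2 b^-1 a)   [inverse elimination on a] = -x^2*y^2*z + x^3*y + x*y^3 + x*y*z^2 - 4*x*y + z
tr(a b^-2 a^-1 b^2 a) = tr(b^-1 a^-1 b^2 a^2) * tr(b) - tr(b^-1 a^-1 b^2 a^2 b)   [inverse elimination on b] = -x^2*y^3*z + x^3*y^2 + x*y^4 + x*y^2*z^2 - 4*x*y^2 + x
tr(a b^3 a) = tr(b) * tr(a^2 b^2) - tr(a^2 b)   [square of b] = x*y^2*z - x^2*y - y^3 - x*z + 3*y
next, tr(a b^3 a b) = tr(b) * tr(a b a b^2) - tr(a b a b)   [square of b] = y^2*z^2 - x*y*z - y^2 - z^2 + 2
tr(b^3 a b^-1 a) = tr(a b^3 a) * tr(b) - tr(a b^3 a b)   [inverse elimination on b] = x*y^3*z - x^2*y^2 - y^4 - y^2*z^2 + 4*y^2 + z^2 - 2
next, tr(b^-1 a^-1 b^3 a) = tr(b^3 a b^-1) * tr(a) - tr(b^3 a b^-1 a)   [inverse elimination on a] = -x*y^3*z + x^2*y^2 + y^4 + y^2*z^2 + x*y*z - x^2 - 4*y^2 - z^2 + 2
and tr(b^3) = tr(b) * tr(b^2) - tr(b)   [square of b] = y^3 - 3*y
tr(a b^-2 a^-1 b^3) = tr(b^-1 a^-1 b^3 a) * tr(b) - tr(b^-1 a^-1 b^3 a b)   [inverse elimination on b] = -x*y^4*z + x^2*y^3 + y^5 + y^3*z^2 + x*y^2*z - x^2*y - 5*y^3 - y*z^2 + 5*y
assemble the triple (tr(r) - 2; tr(r a) - x; tr(r b) - y)

-x*y^3*z + x^2*y^2 + y^4 + y^2*z^2 - 4*y^2; -x^2*y^3*z + x^3*y^2 + x*y^4 + x*y^2*z^2 - 4*x*y^2; -x*y^4*z + x^2*y^3 + y^5 + y^3*z^2 + x*y^2*z - x^2*y - 5*y^3 - y*z^2 + 4*y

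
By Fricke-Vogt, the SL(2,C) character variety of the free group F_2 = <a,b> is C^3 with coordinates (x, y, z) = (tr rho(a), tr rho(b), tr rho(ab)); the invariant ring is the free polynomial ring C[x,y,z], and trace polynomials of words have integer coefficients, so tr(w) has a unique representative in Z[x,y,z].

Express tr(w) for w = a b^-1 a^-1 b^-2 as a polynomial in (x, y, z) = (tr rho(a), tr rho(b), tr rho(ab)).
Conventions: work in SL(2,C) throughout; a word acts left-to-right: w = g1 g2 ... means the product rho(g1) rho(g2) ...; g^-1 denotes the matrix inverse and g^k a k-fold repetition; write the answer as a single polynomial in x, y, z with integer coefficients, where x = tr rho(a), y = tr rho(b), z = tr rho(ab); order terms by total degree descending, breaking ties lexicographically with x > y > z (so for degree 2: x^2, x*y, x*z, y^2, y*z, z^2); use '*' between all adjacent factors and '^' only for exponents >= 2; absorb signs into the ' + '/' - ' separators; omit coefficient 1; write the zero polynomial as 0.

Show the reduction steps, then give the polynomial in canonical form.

reduce: tr(b^-1) = tr(b) = y
reduce: tr(a b a) = tr(a) * tr(b a) - tr(b)  (reduce the a square) = x*z - y
reduce: tr(a b a b) = tr(b a) * tr(b a) - tr(1)  (split on b) = z^2 - 2
reduce: tr(b a b^-1 a) = tr(a b a) * tr(b) - tr(a b a b)  (eliminate b^-1) = x*y*z - y^2 - z^2 + 2
so tr(a b^-1 a^-1 b) = tr(b a b^-1) * tr(a) - tr(b a b^-1 a)  (eliminate a^-1) = -x*y*z + x^2 + y^2 + z^2 - 2
tr(b^-1 a b^-1 a^-1) = tr(a b^-1 a^-1) * tr(b) - tr(a b^-1 a^-1 b)  (eliminate b^-1) = x*y*z - x^2 - z^2 + 2
tr(a b^-1 a^-1 b^-2) = tr(b^-1 a b^-1 a^-1) * tr(b) - tr(b^-1 a b^-1 a^-1 b)  (eliminate b^-1) = x*y^2*z - x^2*y - y*z^2 + y

x*y^2*z - x^2*y - y*z^2 + y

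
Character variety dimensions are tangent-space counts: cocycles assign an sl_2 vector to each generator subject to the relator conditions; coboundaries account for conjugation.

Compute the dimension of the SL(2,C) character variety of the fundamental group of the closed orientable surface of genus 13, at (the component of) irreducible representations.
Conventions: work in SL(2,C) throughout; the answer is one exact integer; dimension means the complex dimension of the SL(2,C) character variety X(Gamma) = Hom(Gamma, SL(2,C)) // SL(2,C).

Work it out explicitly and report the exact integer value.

Gamma = pi_1(Sigma_13) = < a_1, b_1, ..., a_13, b_13 | prod [a_i, b_i] > has 2g = 26 generators and 1 relator.
Unconstrained cocycle data is one sl_2 vector per generator (78 dimensions), cut by the relator condition d_2(z) = 0.
d_2 is surjective at irreducible rho (its cokernel H^2 is dual to H^0 = 0), so dim Z^1 = 78 - 3 = 75.
Coboundaries contribute dim B^1 = 3 (injective at irreducible rho).
dim X = dim H^1 = 75 - 3 = 72.

72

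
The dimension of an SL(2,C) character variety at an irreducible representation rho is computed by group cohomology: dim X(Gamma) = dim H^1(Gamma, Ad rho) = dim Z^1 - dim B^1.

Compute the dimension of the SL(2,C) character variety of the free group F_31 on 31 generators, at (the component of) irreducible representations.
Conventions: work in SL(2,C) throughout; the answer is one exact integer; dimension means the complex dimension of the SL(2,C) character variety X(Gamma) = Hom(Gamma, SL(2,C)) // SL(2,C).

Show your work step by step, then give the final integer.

The free group F_31: 31 generators, no relators.
A cocycle picks one sl_2 vector per generator freely, giving dim Z^1 = 3*31 = 93.
Irreducibility makes the coboundary map sl_2 -> Z^1 injective (trivial centralizer), so dim B^1 = 3.
dim X = dim H^1 = dim Z^1 - dim B^1 = 93 - 3 = 90.

90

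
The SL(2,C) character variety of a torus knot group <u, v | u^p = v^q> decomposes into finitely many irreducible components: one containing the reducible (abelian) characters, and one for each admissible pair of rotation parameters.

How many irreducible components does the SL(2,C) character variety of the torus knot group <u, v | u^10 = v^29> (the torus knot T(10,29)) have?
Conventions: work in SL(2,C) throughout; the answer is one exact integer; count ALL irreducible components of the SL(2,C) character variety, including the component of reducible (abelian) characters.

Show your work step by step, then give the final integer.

In the torus knot group T(10,29), u^10 = v^29 is central, so an irreducible representation sends it to +I or -I (Schur).
This locks tr(u) to 2*cos(pi*alpha/10), alpha in 1..9, and tr(v) to 2*cos(pi*beta/29), beta in 1..28, on each component of irreducible characters.
Consistency of u^10 = (-1)^alpha I with v^29 = (-1)^beta I forces alpha = beta (mod 2).
Counting: 5 odd alphas x 14 odd betas + 4 even alphas x 14 even betas = 70 + 56 = 126.
Total: 126 irreducible-character components + 1 reducible (abelian) component = 127.

127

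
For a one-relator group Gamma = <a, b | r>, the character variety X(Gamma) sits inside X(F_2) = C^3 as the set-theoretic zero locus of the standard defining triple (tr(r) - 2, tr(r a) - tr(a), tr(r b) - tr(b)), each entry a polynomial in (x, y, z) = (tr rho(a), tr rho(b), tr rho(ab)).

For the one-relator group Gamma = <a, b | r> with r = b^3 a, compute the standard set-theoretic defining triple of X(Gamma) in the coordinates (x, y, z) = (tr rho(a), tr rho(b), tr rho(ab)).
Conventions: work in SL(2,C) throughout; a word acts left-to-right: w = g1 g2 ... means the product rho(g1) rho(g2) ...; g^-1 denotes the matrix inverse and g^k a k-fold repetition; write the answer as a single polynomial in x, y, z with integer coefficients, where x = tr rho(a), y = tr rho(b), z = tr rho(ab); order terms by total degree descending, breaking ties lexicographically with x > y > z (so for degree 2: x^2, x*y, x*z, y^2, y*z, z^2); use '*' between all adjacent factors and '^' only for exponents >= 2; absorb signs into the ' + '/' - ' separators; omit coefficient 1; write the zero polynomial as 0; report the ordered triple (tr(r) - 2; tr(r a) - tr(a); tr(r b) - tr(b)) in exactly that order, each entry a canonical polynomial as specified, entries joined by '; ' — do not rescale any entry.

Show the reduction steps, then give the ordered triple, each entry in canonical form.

tr(a b^2) = tr(b) * tr(a b) - tr(a) = y*z - x
use: tr(b^3 a) = tr(b) * tr(a b^2) - tr(a b) = y^2*z - x*y - z
tr(a^2 b) = tr(a) * tr(b a) - tr(b)  (reduce the a square) = x*z - y
apply: tr(a^2) = tr(a) * tr(a) - tr(1)  (reduce the a square) = x^2 - 2
use: tr(b a^2 b) = tr(b) * tr(a^2 b) - tr(a^2)  (reduce the b square) = x*y*z - x^2 - y^2 + 2
apply: tr(b^3 a^2) = tr(b) * tr(b a^2 b) - tr(b a^2)  (reduce the b square) = x*y^2*z - x^2*y - y^3 - x*z + 3*y
use: tr(b^3 a b) = tr(b) * tr(a b^3) - tr(a b^2)  (reduce the b square) = y^3*z - x*y^2 - 2*y*z + x
assemble the triple (tr(r) - 2; tr(r a) - x; tr(r b) - y)

y^2*z - x*y - z - 2; x*y^2*z - x^2*y - y^3 - x*z - x + 3*y; y^3*z - x*y^2 - 2*y*z + x - y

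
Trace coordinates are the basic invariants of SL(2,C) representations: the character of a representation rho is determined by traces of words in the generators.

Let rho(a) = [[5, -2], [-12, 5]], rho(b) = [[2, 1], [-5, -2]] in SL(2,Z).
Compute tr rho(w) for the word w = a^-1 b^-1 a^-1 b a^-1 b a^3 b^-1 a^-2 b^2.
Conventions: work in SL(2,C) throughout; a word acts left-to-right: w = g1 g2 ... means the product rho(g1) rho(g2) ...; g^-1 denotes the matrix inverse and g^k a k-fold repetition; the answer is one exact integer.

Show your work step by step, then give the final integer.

2940302

rho(a^-1) = [[5, 2], [12, 5]]
... * rho(b^-1) = [[-2, -1], [5, 2]]  ->  [[0, -1], [1, -2]]
... * rho(a^-1) = [[5, 2], [12, 5]]  ->  [[-12, -5], [-19, -8]]
... * rho(b) = [[2, 1], [-5, -2]]  ->  [[1, -2], [2, -3]]
... * rho(a^-1) = [[5, 2], [12, 5]]  ->  [[-19, -8], [-26, -11]]
... * rho(b) = [[2, 1], [-5, -2]]  ->  [[2, -3], [3, -4]]
... * rho(a) = [[5, -2], [-12, 5]]  ->  [[46, -19], [63, -26]]
... * rho(a) = [[5, -2], [-12, 5]]  ->  [[458, -187], [627, -256]]
... * rho(a) = [[5, -2], [-12, 5]]  ->  [[4534, -1851], [6207, -2534]]
... * rho(b^-1) = [[-2, -1], [5, 2]]  ->  [[-18323, -8236], [-25084, -11275]]
... * rho(a^-1) = [[5, 2], [12, 5]]  ->  [[-190447, -77826], [-260720, -106543]]
... * rho(a^-1) = [[5, 2], [12, 5]]  ->  [[-1886147, -770024], [-2582116, -1054155]]
... * rho(b) = [[2, 1], [-5, -2]]  ->  [[77826, -346099], [106543, -473806]]
... * rho(b) = [[2, 1], [-5, -2]]  ->  [[1886147, 770024], [2582116, 1054155]]
tr = 1886147 + 1054155 = 2940302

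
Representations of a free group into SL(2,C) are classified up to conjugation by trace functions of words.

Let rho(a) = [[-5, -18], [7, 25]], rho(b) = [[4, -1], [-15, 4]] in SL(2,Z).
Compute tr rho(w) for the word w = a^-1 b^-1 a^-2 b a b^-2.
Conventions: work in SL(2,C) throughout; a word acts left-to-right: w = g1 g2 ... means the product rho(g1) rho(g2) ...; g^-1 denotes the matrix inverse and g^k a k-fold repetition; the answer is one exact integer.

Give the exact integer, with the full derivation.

3470061938

rho(a^-1) = [[25, 18], [-7, -5]]
... * rho(b^-1) = [[4, 1], [15, 4]]  ->  [[370, 97], [-103, -27]]
... * rho(a^-1) = [[25, 18], [-7, -5]]  ->  [[8571, 6175], [-2386, -1719]]
... * rho(a^-1) = [[25, 18], [-7, -5]]  ->  [[171050, 123403], [-47617, -34353]]
... * rho(b) = [[4, -1], [-15, 4]]  ->  [[-1166845, 322562], [324827, -89795]]
... * rho(a) = [[-5, -18], [7, 25]]  ->  [[8092159, 29067260], [-2252700, -8091761]]
... * rho(b^-1) = [[4, 1], [15, 4]]  ->  [[468377536, 124361199], [-130387215, -34619744]]
... * rho(b^-1) = [[4, 1], [15, 4]]  ->  [[3738928129, 965822332], [-1040845020, -268866191]]
tr = 3738928129 + -268866191 = 3470061938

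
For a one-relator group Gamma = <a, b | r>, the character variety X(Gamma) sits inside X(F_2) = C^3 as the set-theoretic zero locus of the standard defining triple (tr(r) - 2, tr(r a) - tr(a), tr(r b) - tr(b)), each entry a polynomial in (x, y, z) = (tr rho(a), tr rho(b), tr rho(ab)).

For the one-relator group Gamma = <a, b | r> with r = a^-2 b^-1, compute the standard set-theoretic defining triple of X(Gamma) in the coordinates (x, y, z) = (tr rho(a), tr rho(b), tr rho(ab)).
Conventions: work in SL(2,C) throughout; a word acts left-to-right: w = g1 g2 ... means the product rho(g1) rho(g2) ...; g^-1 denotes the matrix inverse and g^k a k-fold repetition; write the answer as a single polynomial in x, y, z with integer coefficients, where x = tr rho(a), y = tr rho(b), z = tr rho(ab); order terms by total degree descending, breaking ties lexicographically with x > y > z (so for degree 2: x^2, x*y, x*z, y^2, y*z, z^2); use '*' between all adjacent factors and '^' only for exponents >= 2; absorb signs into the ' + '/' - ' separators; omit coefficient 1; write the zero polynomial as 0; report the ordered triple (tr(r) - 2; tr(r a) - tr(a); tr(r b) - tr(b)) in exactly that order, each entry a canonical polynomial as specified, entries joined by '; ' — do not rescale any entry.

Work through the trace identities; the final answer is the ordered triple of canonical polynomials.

x*z - y - 2; -x + z; x^2 - y - 2

use: tr(b^-1) = tr(b) = y
apply: tr(b^-1 a) = tr(a) * tr(b) - tr(a b)  (eliminate b^-1) = x*y - z
tr(b^-1 a^-1) = tr(b^-1) * tr(a) - tr(b^-1 a)  (eliminate a^-1) = z
apply: tr(a^-2 b^-1) = tr(b^-1 a^-1) * tr(a) - tr(b^-1)  (eliminate a^-1) = x*z - y
use: tr(a^-2) = tr(a^-1) * tr(a) - tr(1) = x^2 - 2
assemble the triple (tr(r) - 2; tr(r a) - x; tr(r b) - y)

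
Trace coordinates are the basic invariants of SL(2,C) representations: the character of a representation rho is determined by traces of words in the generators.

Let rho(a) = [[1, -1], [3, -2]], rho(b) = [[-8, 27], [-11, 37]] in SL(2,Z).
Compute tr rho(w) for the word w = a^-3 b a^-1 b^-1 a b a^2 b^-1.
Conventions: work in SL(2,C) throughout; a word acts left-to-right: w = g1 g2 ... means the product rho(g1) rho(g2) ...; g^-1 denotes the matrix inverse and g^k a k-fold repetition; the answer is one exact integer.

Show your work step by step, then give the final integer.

rho(a^-1) = [[-2, 1], [-3, 1]]
... * rho(a^-1) = [[-2, 1], [-3, 1]]  ->  [[1, -1], [3, -2]]
... * rho(a^-1) = [[-2, 1], [-3, 1]]  ->  [[1, 0], [0, 1]]
... * rho(b) = [[-8, 27], [-11, 37]]  ->  [[-8, 27], [-11, 37]]
... * rho(a^-1) = [[-2, 1], [-3, 1]]  ->  [[-65, 19], [-89, 26]]
... * rho(b^-1) = [[37, -27], [11, -8]]  ->  [[-2196, 1603], [-3007, 2195]]
... * rho(a) = [[1, -1], [3, -2]]  ->  [[2613, -1010], [3578, -1383]]
... * rho(b) = [[-8, 27], [-11, 37]]  ->  [[-9794, 33181], [-13411, 45435]]
... * rho(a) = [[1, -1], [3, -2]]  ->  [[89749, -56568], [122894, -77459]]
... * rho(a) = [[1, -1], [3, -2]]  ->  [[-79955, 23387], [-109483, 32024]]
... * rho(b^-1) = [[37, -27], [11, -8]]  ->  [[-2701078, 1971689], [-3698607, 2699849]]
tr = -2701078 + 2699849 = -1229

-1229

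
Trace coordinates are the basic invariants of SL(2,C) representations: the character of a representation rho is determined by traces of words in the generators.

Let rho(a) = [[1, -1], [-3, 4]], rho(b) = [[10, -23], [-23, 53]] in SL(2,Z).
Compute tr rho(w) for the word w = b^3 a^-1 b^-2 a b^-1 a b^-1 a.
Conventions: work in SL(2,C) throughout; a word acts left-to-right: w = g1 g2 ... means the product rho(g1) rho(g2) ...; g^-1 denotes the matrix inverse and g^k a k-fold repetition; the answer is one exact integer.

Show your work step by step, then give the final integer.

-58

rho(b) = [[10, -23], [-23, 53]]
... * rho(b) = [[10, -23], [-23, 53]]  ->  [[629, -1449], [-1449, 3338]]
... * rho(b) = [[10, -23], [-23, 53]]  ->  [[39617, -91264], [-91264, 210241]]
... * rho(a^-1) = [[4, 1], [3, 1]]  ->  [[-115324, -51647], [265667, 118977]]
... * rho(b^-1) = [[53, 23], [23, 10]]  ->  [[-7300053, -3168922], [16816822, 7300111]]
... * rho(b^-1) = [[53, 23], [23, 10]]  ->  [[-459788015, -199590439], [1059194119, 459788016]]
... * rho(a) = [[1, -1], [-3, 4]]  ->  [[138983302, -338573741], [-320169929, 779957945]]
... * rho(b^-1) = [[53, 23], [23, 10]]  ->  [[-421081037, -189121464], [970026498, 435671083]]
... * rho(a) = [[1, -1], [-3, 4]]  ->  [[146283355, -335404819], [-336986751, 772657834]]
... * rho(b^-1) = [[53, 23], [23, 10]]  ->  [[38706978, 10468975], [-89167621, -24116933]]
... * rho(a) = [[1, -1], [-3, 4]]  ->  [[7300053, 3168922], [-16816822, -7300111]]
tr = 7300053 + -7300111 = -58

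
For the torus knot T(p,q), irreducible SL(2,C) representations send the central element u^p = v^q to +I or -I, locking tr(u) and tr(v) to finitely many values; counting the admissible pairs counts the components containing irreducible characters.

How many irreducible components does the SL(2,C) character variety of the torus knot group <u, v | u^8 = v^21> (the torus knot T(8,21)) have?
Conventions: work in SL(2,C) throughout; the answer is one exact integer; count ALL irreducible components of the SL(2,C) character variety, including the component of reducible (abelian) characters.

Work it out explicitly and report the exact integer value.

For T(8,21): irreducibility forces the central element u^8 = v^21 to one of +I, -I.
This locks tr(u) to 2*cos(pi*alpha/8), alpha in 1..7, and tr(v) to 2*cos(pi*beta/21), beta in 1..20, on each component of irreducible characters.
Consistency of u^8 = (-1)^alpha I with v^21 = (-1)^beta I forces alpha = beta (mod 2).
Enumerate parity-matched pairs: 4*10 odd-odd plus 3*10 even-even gives 70.
That is 70 components of irreducible characters, and with the reducible (abelian) component the total is 71.

71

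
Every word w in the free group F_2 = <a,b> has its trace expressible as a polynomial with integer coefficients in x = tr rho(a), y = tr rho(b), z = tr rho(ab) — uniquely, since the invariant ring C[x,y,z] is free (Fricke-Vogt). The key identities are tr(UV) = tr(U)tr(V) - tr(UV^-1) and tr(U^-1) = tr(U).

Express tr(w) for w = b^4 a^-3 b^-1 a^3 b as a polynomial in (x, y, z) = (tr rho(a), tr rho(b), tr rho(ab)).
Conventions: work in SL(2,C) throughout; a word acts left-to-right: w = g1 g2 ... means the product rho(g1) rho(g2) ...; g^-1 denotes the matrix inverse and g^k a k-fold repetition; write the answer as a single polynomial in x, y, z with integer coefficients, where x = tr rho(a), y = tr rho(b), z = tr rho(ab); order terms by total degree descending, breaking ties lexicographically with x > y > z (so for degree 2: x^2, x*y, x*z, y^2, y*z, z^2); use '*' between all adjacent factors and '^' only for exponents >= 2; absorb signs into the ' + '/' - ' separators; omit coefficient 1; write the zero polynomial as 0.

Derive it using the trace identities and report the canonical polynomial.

-x^5*y^5*z + x^6*y^4 + x^4*y^6 + x^4*y^4*z^2 + 3*x^5*y^3*z + 2*x^3*y^5*z - 3*x^6*y^2 - 9*x^4*y^4 - 3*x^4*y^2*z^2 - 2*x^2*y^6 - 2*x^2*y^4*z^2 - x^5*y*z - 6*x^3*y^3*z - x*y^5*z + x^6 + 19*x^4*y^2 + x^4*z^2 + 15*x^2*y^4 + 6*x^2*y^2*z^2 + y^6 + y^4*z^2 + 2*x^3*y*z + 3*x*y^3*z - 6*x^4 - 29*x^2*y^2 - 2*x^2*z^2 - 6*y^4 - 3*y^2*z^2 - x*y*z + 9*x^2 + 9*y^2 + z^2 - 2

tr(b^2 a) = tr(b)*tr(a b) - tr(a) = y*z - x
tr(b^2) = tr(b)*tr(b) - tr(1) = y^2 - 2
tr(b a^2 b) = tr(a)*tr(b^2 a) - tr(b^2) = x*y*z - x^2 - y^2 + 2
tr(b a^2) = tr(a)*tr(b a) - tr(b) = x*z - y
tr(b^2 a^2 b) = tr(b)*tr(b a^2 b) - tr(b a^2) = x*y^2*z - x^2*y - y^3 - x*z + 3*y
tr(b^2 a^2 b^2) = tr(b)*tr(b^2 a^2 b) - tr(b^2 a^2) = x*y^3*z - x^2*y^2 - y^4 - 2*x*y*z + x^2 + 4*y^2 - 2
tr(a^2 b^5) = tr(b)*tr(b^2 a^2 b^2) - tr(b^2 a^2 b) = x*y^4*z - x^2*y^3 - y^5 - 3*x*y^2*z + 2*x^2*y + 5*y^3 + x*z - 5*y
tr(b a^3 b) = tr(a)*tr(a b^2 a) - tr(a b^2) = x^2*y*z - x^3 - x*y^2 - y*z + 3*x
tr(b a^3) = tr(a)*tr(a b a) - tr(a b) = x^2*z - x*y - z
tr(b a^3 b^2) = tr(b)*tr(b a^3 b) - tr(b a^3) = x^2*y^2*z - x^3*y - x*y^3 - x^2*z - y^2*z + 4*x*y + z
tr(b^2 a^3 b^2) = tr(b)*tr(b a^3 b^2) - tr(b a^3 b) = x^2*y^3*z - x^3*y^2 - x*y^4 - 2*x^2*y*z - y^3*z + x^3 + 5*x*y^2 + 2*y*z - 3*x
tr(a^3 b^5) = tr(b)*tr(b^2 a^3 b^2) - tr(b^2 a^3 b) = x^2*y^4*z - x^3*y^3 - x*y^5 - 3*x^2*y^2*z - y^4*z + 2*x^3*y + 6*x*y^3 + x^2*z + 3*y^2*z - 7*x*y - z
tr(b a^3 b^5) = tr(b)*tr(a^3 b^5) - tr(a^3 b^4) = x^2*y^5*z - x^3*y^4 - x*y^6 - 4*x^2*y^3*z - y^5*z + 3*x^3*y^2 + 7*x*y^4 + 3*x^2*y*z + 4*y^3*z - x^3 - 12*x*y^2 - 3*y*z + 3*x
tr(a b a b) = tr(b a)*tr(b a) - tr(1)   [split at repeated b] = z^2 - 2
tr(b a b a b) = tr(b)*tr(a b a b) - tr(a b a) = y*z^2 - x*z - y
tr(b^3 a b a) = tr(b)*tr(b a b a b) - tr(b a b a) = y^2*z^2 - x*y*z - y^2 - z^2 + 2
tr(b a b^2) = tr(b)*tr(b a b) - tr(b a) = y^2*z - x*y - z
tr(b^3 a b) = tr(b)*tr(b a b^2) - tr(b a b) = y^3*z - x*y^2 - 2*y*z + x
tr(b^3 a b a^2) = tr(a)*tr(b^3 a b a) - tr(b^3 a b) = x*y^2*z^2 - x^2*y*z - y^3*z - x*z^2 + 2*y*z + x
tr(b^2 a b a^3 b) = tr(a)*tr(b^3 a b a^2) - tr(b^3 a b a) = x^2*y^2*z^2 - x^3*y*z - x*y^3*z - x^2*z^2 - y^2*z^2 + 3*x*y*z + x^2 + y^2 + z^2 - 2
tr(a b^2 a b a) = tr(a)*tr(b^2 a b a) - tr(b^2 a b) = x*y*z^2 - x^2*z - y^2*z + z
tr(b^2 a b a^3) = tr(a)*tr(a b^2 a b a) - tr(a b^2 a b) = x^2*y*z^2 - x^3*z - x*y^2*z - y*z^2 + 2*x*z + y
tr(a b a^3 b^4) = tr(b)*tr(b^2 a b a^3 b) - tr(b^2 a b a^3) = x^2*y^3*z^2 - x^3*y^2*z - x*y^4*z - 2*x^2*y*z^2 - y^3*z^2 + x^3*z + 4*x*y^2*z + x^2*y + y^3 + 2*y*z^2 - 2*x*z - 3*y
tr(b a^3 b^5 a) = tr(b)*tr(a b a^3 b^4) - tr(a b a^3 b^3) = x^2*y^4*z^2 - x^3*y^3*z - x*y^5*z - 3*x^2*y^2*z^2 - y^4*z^2 + 2*x^3*y*z + 5*x*y^3*z + x^2*y^2 + x^2*z^2 + y^4 + 3*y^2*z^2 - 5*x*y*z - x^2 - 4*y^2 - z^2 + 2
tr(a^3 b^5 a^-1 b) = tr(b a^3 b^5)*tr(a) - tr(b a^3 b^5 a) = x^3*y^5*z - x^4*y^4 - x^2*y^6 - x^2*y^4*z^2 - 3*x^3*y^3*z + 3*x^4*y^2 + 7*x^2*y^4 + 3*x^2*y^2*z^2 + y^4*z^2 + x^3*y*z - x*y^3*z - x^4 - 13*x^2*y^2 - x^2*z^2 - y^4 - 3*y^2*z^2 + 2*x*y*z + 4*x^2 + 4*y^2 + z^2 - 2
tr(a^-1 b^-1 a^3 b^5) = tr(a^3 b^5 a^-1)*tr(b) - tr(a^3 b^5 a^-1 b) = -x^3*y^5*z + x^4*y^4 + x^2*y^6 + x^2*y^4*z^2 + 3*x^3*y^3*z + x*y^5*z - 3*x^4*y^2 - 8*x^2*y^4 - 3*x^2*y^2*z^2 - y^6 - y^4*z^2 - x^3*y*z - 2*x*y^3*z + x^4 + 15*x^2*y^2 + x^2*z^2 + 6*y^4 + 3*y^2*z^2 - x*y*z - 4*x^2 - 9*y^2 - z^2 + 2
tr(a^-2 b^-1 a^3 b^5) = tr(a^-1 b^-1 a^3 b^5)*tr(a) - tr(a^-1 b^-1 a^3 b^5 a) = -x^4*y^5*z + x^5*y^4 + x^3*y^6 + x^3*y^4*z^2 + 3*x^4*y^3*z + x^2*y^5*z - 3*x^5*y^2 - 8*x^3*y^4 - 3*x^3*y^2*z^2 - x*y^6 - x*y^4*z^2 - x^4*y*z - 3*x^2*y^3*z + x^5 + 16*x^3*y^2 + x^3*z^2 + 7*x*y^4 + 3*x*y^2*z^2 + x^2*y*z + y^3*z - 5*x^3 - 14*x*y^2 - x*z^2 - 2*y*z + 5*x
tr(b^4 a^-3 b^-1 a^3 b) = tr(a^-2 b^-1 a^3 b^5)*tr(a) - tr(a^-2 b^-1 a^3 b^5 a) = -x^5*y^5*z + x^6*y^4 + x^4*y^6 + x^4*y^4*z^2 + 3*x^5*y^3*z + 2*x^3*y^5*z - 3*x^6*y^2 - 9*x^4*y^4 - 3*x^4*y^2*z^2 - 2*x^2*y^6 - 2*x^2*y^4*z^2 - x^5*y*z - 6*x^3*y^3*z - x*y^5*z + x^6 + 19*x^4*y^2 + x^4*z^2 + 15*x^2*y^4 + 6*x^2*y^2*z^2 + y^6 + y^4*z^2 + 2*x^3*y*z + 3*x*y^3*z - 6*x^4 - 29*x^2*y^2 - 2*x^2*z^2 - 6*y^4 - 3*y^2*z^2 - x*y*z + 9*x^2 + 9*y^2 + z^2 - 2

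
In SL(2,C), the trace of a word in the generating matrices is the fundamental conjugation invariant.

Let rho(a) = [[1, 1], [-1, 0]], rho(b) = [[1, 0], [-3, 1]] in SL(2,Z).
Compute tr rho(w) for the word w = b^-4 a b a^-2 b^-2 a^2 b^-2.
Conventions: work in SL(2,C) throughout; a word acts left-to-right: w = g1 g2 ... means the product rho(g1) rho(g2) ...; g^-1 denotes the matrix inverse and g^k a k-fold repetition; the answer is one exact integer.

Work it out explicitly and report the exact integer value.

rho(b^-1) = [[1, 0], [3, 1]]
... * rho(b^-1) = [[1, 0], [3, 1]]  ->  [[1, 0], [6, 1]]
... * rho(b^-1) = [[1, 0], [3, 1]]  ->  [[1, 0], [9, 1]]
... * rho(b^-1) = [[1, 0], [3, 1]]  ->  [[1, 0], [12, 1]]
... * rho(a) = [[1, 1], [-1, 0]]  ->  [[1, 1], [11, 12]]
... * rho(b) = [[1, 0], [-3, 1]]  ->  [[-2, 1], [-25, 12]]
... * rho(a^-1) = [[0, -1], [1, 1]]  ->  [[1, 3], [12, 37]]
... * rho(a^-1) = [[0, -1], [1, 1]]  ->  [[3, 2], [37, 25]]
... * rho(b^-1) = [[1, 0], [3, 1]]  ->  [[9, 2], [112, 25]]
... * rho(b^-1) = [[1, 0], [3, 1]]  ->  [[15, 2], [187, 25]]
... * rho(a) = [[1, 1], [-1, 0]]  ->  [[13, 15], [162, 187]]
... * rho(a) = [[1, 1], [-1, 0]]  ->  [[-2, 13], [-25, 162]]
... * rho(b^-1) = [[1, 0], [3, 1]]  ->  [[37, 13], [461, 162]]
... * rho(b^-1) = [[1, 0], [3, 1]]  ->  [[76, 13], [947, 162]]
tr = 76 + 162 = 238

238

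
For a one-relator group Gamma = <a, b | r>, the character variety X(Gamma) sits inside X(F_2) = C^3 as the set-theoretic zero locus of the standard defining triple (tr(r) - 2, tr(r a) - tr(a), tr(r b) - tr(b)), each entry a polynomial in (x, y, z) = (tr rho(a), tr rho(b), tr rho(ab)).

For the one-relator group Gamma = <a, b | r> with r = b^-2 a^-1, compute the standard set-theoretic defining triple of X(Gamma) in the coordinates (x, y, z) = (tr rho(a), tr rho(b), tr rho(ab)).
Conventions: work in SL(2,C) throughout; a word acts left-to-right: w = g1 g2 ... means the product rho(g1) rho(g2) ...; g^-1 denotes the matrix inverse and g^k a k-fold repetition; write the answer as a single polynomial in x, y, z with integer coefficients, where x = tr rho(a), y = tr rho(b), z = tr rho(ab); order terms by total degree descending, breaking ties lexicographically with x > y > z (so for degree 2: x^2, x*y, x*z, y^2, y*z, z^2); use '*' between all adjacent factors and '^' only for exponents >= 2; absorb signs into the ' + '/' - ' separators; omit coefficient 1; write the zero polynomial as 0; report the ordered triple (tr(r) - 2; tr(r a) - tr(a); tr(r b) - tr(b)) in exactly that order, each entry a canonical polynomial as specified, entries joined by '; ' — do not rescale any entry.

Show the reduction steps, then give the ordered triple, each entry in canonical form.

and tr(b^-1) = tr(b) = y
tr(b^-1 a) = tr(a) * tr(b) - tr(a b)   [inverse elimination on b] = x*y - z
next, tr(a^-1 b^-1) = tr(b^-1) * tr(a) - tr(b^-1 a)   [inverse elimination on a] = z
next, tr(b^-2 a^-1) = tr(a^-1 b^-1) * tr(b) - tr(a^-1)   [inverse elimination on b] = y*z - x
and tr(b^-2) = tr(b^-1) * tr(b) - tr(1)  (eliminate b^-1) = y^2 - 2
assemble the triple (tr(r) - 2; tr(r a) - x; tr(r b) - y)

y*z - x - 2; y^2 - x - 2; -y + z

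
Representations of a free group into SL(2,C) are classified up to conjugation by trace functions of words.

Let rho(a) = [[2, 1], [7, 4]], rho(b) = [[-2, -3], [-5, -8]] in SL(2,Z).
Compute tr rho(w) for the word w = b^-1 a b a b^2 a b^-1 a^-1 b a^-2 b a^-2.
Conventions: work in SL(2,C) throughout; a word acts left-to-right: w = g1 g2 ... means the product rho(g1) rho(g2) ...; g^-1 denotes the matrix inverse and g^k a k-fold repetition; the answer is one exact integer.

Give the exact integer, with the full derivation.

4637197782

rho(b^-1) = [[-8, 3], [5, -2]]
... * rho(a) = [[2, 1], [7, 4]]  ->  [[5, 4], [-4, -3]]
... * rho(b) = [[-2, -3], [-5, -8]]  ->  [[-30, -47], [23, 36]]
... * rho(a) = [[2, 1], [7, 4]]  ->  [[-389, -218], [298, 167]]
... * rho(b) = [[-2, -3], [-5, -8]]  ->  [[1868, 2911], [-1431, -2230]]
... * rho(b) = [[-2, -3], [-5, -8]]  ->  [[-18291, -28892], [14012, 22133]]
... * rho(a) = [[2, 1], [7, 4]]  ->  [[-238826, -133859], [182955, 102544]]
... * rho(b^-1) = [[-8, 3], [5, -2]]  ->  [[1241313, -448760], [-950920, 343777]]
... * rho(a^-1) = [[4, -1], [-7, 2]]  ->  [[8106572, -2138833], [-6210119, 1638474]]
... * rho(b) = [[-2, -3], [-5, -8]]  ->  [[-5518979, -7209052], [4227868, 5522565]]
... * rho(a^-1) = [[4, -1], [-7, 2]]  ->  [[28387448, -8899125], [-21746483, 6817262]]
... * rho(a^-1) = [[4, -1], [-7, 2]]  ->  [[175843667, -46185698], [-134706766, 35381007]]
... * rho(b) = [[-2, -3], [-5, -8]]  ->  [[-120758844, -158045417], [92508497, 121072242]]
... * rho(a^-1) = [[4, -1], [-7, 2]]  ->  [[623282543, -195331990], [-477471706, 149635987]]
... * rho(a^-1) = [[4, -1], [-7, 2]]  ->  [[3860454102, -1013946523], [-2957338733, 776743680]]
tr = 3860454102 + 776743680 = 4637197782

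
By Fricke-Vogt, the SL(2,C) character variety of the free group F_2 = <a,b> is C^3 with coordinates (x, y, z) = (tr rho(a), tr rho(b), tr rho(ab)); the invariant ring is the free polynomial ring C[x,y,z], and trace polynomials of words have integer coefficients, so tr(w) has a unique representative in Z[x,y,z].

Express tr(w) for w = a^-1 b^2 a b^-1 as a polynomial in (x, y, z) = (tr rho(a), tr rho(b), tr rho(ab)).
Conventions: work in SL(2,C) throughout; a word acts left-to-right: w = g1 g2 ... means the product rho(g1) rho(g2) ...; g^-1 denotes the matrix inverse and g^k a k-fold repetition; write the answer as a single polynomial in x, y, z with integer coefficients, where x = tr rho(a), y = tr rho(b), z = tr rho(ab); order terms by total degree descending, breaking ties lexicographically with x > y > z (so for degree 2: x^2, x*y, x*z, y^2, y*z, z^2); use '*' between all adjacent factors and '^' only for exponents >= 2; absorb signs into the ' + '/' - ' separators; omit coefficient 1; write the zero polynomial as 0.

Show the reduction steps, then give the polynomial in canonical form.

use: trace(a^2 b) = trace(a) * trace(b a) - trace(b)  (reduce the a square) = x*z - y
trace(a^2) = trace(a) * trace(a) - trace(1)  (reduce the a square) = x^2 - 2
trace(a b^2 a) = trace(b) * trace(a^2 b) - trace(a^2)  (reduce the b square) = x*y*z - x^2 - y^2 + 2
apply: trace(a b a b) = trace(b a) * trace(b a) - trace(1)  (split on b) = z^2 - 2
apply: trace(a b^2 a b) = trace(b) * trace(a b a b) - trace(a b a)  (reduce the b square) = y*z^2 - x*z - y
use: trace(b^2 a b^-1 a) = trace(a b^2 a) * trace(b) - trace(a b^2 a b)  (eliminate b^-1) = x*y^2*z - x^2*y - y^3 - y*z^2 + x*z + 3*y
trace(a^-1 b^2 a b^-1) = trace(b^2 a b^-1) * trace(a) - trace(b^2 a b^-1 a)  (eliminate a^-1) = -x*y^2*z + x^2*y + y^3 + y*z^2 - 3*y

-x*y^2*z + x^2*y + y^3 + y*z^2 - 3*y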